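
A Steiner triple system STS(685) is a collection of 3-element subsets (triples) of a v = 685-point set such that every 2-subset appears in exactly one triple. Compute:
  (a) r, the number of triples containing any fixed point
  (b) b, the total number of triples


An STS(v) is a 2-(v, 3, 1) BIBD: block size k = 3, λ = 1.
Replication: r(k − 1) = λ(v − 1) ⇒ r·2 = 685 − 1 = 684 ⇒ r = 342.
Block count: b = v(v − 1)/6 = 685·684/6 = 468540/6 = 78090.
(Check via bk = vr: 78090·3 = 234270 = 685·342 = 234270 ✓.)

r = 342, b = 78090.


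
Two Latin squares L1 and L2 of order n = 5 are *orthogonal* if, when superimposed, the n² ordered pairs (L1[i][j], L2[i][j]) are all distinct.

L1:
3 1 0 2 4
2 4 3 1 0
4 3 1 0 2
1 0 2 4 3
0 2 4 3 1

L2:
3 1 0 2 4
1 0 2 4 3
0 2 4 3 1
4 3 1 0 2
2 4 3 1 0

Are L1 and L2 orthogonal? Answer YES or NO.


Form the n² = 25 superimposed pairs (L1[i][j], L2[i][j]), row by row (rows and columns indexed from 0):
row 0: (3,3) (1,1) (0,0) (2,2) (4,4)
row 1: (2,1) (4,0) (3,2) (1,4) (0,3)
row 2: (4,0) (3,2) (1,4) (0,3) (2,1)
row 3: (1,4) (0,3) (2,1) (4,0) (3,2)
row 4: (0,2) (2,4) (4,3) (3,1) (1,0)
Orthogonality requires all 25 pairs distinct.
But the pair (4,0) repeats: cell (1,1) has L1 = 4, L2 = 0, and cell (2,0) has L1 = 4, L2 = 0.
A repeated pair means some other pair never occurs (only 15 distinct pairs out of 25), so the squares are not orthogonal.
Conclusion: NO.

NO


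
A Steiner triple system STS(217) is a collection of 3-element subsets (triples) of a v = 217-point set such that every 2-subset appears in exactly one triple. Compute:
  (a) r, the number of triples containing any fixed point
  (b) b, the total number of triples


An STS(v) is a 2-(v, 3, 1) BIBD: block size k = 3, λ = 1.
Replication: r(k − 1) = λ(v − 1) ⇒ r·2 = 217 − 1 = 216 ⇒ r = 108.
Block count: b = v(v − 1)/6 = 217·216/6 = 46872/6 = 7812.
(Check via bk = vr: 7812·3 = 23436 = 217·108 = 23436 ✓.)

r = 108, b = 7812.


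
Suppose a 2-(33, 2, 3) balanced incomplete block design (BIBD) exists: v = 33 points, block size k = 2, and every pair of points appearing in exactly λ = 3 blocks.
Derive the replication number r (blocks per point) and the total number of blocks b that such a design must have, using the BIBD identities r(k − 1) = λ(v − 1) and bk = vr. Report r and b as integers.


Any 2-(v, k, λ) BIBD satisfies two necessary conditions:
  (i)  Each point sits in r blocks, and counting incidences through any fixed point gives r(k − 1) = λ(v − 1), so r = λ(v − 1)/(k − 1).
  (ii) Total incidences bk = vr, so b = vr/k.
Step 1: r = λ(v − 1)/(k − 1) = 3·(33 − 1)/(2 − 1) = 3·32/1 = 96/1 = 96.
Step 2: b = vr/k = 33·96/2 = 3168/2 = 1584.
Check integrality: r = 96 ∈ Z ✓, b = 1584 ∈ Z ✓.
(These identities are necessary conditions: they determine r and b for any design with these parameters, but do not by themselves prove that one exists.)

r = 96, b = 1584.


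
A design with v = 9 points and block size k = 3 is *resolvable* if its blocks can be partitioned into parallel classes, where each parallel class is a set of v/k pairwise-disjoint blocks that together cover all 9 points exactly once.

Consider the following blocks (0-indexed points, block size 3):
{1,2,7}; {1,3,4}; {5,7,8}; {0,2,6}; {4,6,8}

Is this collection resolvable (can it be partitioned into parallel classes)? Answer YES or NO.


v = 9, block size k = 3, number of blocks = 5.
For resolvability, blocks must partition into parallel classes of size v/k = 3.
Total blocks must therefore be a multiple of 3: 5 = 3·1 + 2 ⇒ not divisible ✗.
Resolvable? NO.

NO


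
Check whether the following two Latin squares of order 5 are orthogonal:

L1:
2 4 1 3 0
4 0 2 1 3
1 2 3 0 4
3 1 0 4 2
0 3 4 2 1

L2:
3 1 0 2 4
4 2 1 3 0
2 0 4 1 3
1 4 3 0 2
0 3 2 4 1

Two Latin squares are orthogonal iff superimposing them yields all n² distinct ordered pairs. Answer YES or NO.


Form the n² = 25 superimposed pairs (L1[i][j], L2[i][j]), row by row (rows and columns indexed from 0):
row 0: (2,3) (4,1) (1,0) (3,2) (0,4)
row 1: (4,4) (0,2) (2,1) (1,3) (3,0)
row 2: (1,2) (2,0) (3,4) (0,1) (4,3)
row 3: (3,1) (1,4) (0,3) (4,0) (2,2)
row 4: (0,0) (3,3) (4,2) (2,4) (1,1)
Orthogonality requires all 25 pairs distinct.
Check by first coordinate: for each symbol s of L1, list the L2 entries in the n cells where L1 = s; they must all differ.
  L1 = 0: L2 entries (in reading order) 4, 2, 1, 3, 0 — all 5 distinct ✓
  L1 = 1: L2 entries (in reading order) 0, 3, 2, 4, 1 — all 5 distinct ✓
  L1 = 2: L2 entries (in reading order) 3, 1, 0, 2, 4 — all 5 distinct ✓
  L1 = 3: L2 entries (in reading order) 2, 0, 4, 1, 3 — all 5 distinct ✓
  L1 = 4: L2 entries (in reading order) 1, 4, 3, 0, 2 — all 5 distinct ✓
Every symbol of L1 meets every symbol of L2 exactly once, so all 25 pairs are distinct (25 of 25).
Conclusion: YES.

YES


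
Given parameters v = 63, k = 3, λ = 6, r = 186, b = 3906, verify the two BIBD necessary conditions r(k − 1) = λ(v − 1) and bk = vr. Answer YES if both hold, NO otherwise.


Condition (i): r(k − 1) = 186·2 = 372; λ(v − 1) = 6·62 = 372. Match? YES.
Condition (ii): bk = 3906·3 = 11718; vr = 63·186 = 11718. Match? YES.
Both conditions hold? YES.

YES


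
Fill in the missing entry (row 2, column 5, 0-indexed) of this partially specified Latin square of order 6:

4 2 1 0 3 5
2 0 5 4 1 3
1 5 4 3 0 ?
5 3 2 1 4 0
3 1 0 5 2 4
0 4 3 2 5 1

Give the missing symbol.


Row 2 contains symbols [0, 1, 3, 4, 5] — missing [2].
Column 5 contains symbols [0, 1, 3, 4, 5] — missing [2].
The missing symbol must appear in both missing sets; intersection = [2].
Therefore the hidden value is 2.

Missing value = 2.


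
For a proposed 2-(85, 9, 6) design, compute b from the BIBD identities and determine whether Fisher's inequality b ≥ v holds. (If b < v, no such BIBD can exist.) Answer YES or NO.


r = λ(v − 1)/(k − 1) = 6·84/8 = 63.
b = vr/k = 85·63/9 = 595.
Fisher's inequality: b ≥ v ⇔ 595 ≥ 85? YES.

YES


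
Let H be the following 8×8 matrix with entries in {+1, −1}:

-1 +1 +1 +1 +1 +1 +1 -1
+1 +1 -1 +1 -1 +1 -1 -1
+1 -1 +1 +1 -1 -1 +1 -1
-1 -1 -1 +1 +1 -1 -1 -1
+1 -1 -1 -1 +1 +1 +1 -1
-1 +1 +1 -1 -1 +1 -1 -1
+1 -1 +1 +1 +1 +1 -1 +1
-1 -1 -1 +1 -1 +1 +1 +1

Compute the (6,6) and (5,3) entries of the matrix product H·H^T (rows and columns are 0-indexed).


Row 3 of H: [-1, -1, -1, 1, 1, -1, -1, -1].
Row 5 of H: [-1, 1, 1, -1, -1, 1, -1, -1].
Row 6 of H: [1, -1, 1, 1, 1, 1, -1, 1].
(H·H^T)[6][6] = Σ_j H[6][j]·H[6][j] = (1)² + (-1)² + (1)² + (1)² + (1)² + (1)² + (-1)² + (1)² = 1 + 1 + 1 + 1 + 1 + 1 + 1 + 1 = 8.
(H·H^T)[5][3] = Σ_j H[5][j]·H[3][j] = (-1)·(-1) + (1)·(-1) + (1)·(-1) + (-1)·(1) + (-1)·(1) + (1)·(-1) + (-1)·(-1) + (-1)·(-1) = 1 + -1 + -1 + -1 + -1 + -1 + 1 + 1 = -2.
Rows 5 and 3 are not orthogonal (dot product = -2 ≠ 0), so H is not a Hadamard matrix.

(6,6) entry = 8; (5,3) entry = -2.


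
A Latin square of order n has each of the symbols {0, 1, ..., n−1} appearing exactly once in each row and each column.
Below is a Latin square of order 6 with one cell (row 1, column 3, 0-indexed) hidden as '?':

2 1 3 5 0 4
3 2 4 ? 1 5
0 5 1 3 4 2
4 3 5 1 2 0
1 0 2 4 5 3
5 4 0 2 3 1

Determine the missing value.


Row 1 contains symbols [1, 2, 3, 4, 5] — missing [0].
Column 3 contains symbols [1, 2, 3, 4, 5] — missing [0].
The missing symbol must appear in both missing sets; intersection = [0].
Therefore the hidden value is 0.

Missing value = 0.


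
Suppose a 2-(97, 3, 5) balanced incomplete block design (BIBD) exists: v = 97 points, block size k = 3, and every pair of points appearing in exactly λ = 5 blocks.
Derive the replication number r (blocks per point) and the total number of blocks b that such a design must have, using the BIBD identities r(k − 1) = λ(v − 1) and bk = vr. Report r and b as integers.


Any 2-(v, k, λ) BIBD satisfies two necessary conditions:
  (i)  Each point sits in r blocks, and counting incidences through any fixed point gives r(k − 1) = λ(v − 1), so r = λ(v − 1)/(k − 1).
  (ii) Total incidences bk = vr, so b = vr/k.
Step 1: r = λ(v − 1)/(k − 1) = 5·(97 − 1)/(3 − 1) = 5·96/2 = 480/2 = 240.
Step 2: b = vr/k = 97·240/3 = 23280/3 = 7760.
Check integrality: r = 240 ∈ Z ✓, b = 7760 ∈ Z ✓.
(These identities are necessary conditions: they determine r and b for any design with these parameters, but do not by themselves prove that one exists.)

r = 240, b = 7760.


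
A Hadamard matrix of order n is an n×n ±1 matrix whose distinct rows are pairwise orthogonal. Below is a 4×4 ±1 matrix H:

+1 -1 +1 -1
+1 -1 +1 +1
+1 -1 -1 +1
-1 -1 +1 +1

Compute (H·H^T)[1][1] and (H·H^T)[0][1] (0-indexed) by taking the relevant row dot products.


Row 0 of H: [1, -1, 1, -1].
Row 1 of H: [1, -1, 1, 1].
(H·H^T)[1][1] = Σ_j H[1][j]·H[1][j] = (1)² + (-1)² + (1)² + (1)² = 1 + 1 + 1 + 1 = 4.
(H·H^T)[0][1] = Σ_j H[0][j]·H[1][j] = (1)·(1) + (-1)·(-1) + (1)·(1) + (-1)·(1) = 1 + 1 + 1 + -1 = 2.
Rows 0 and 1 are not orthogonal (dot product = 2 ≠ 0), so H is not a Hadamard matrix.

(1,1) entry = 4; (0,1) entry = 2.


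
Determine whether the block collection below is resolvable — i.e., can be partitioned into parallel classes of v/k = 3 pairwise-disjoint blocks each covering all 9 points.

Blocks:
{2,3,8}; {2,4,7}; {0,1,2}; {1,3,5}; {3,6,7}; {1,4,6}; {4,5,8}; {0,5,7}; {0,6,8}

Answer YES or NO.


v = 9, block size k = 3, number of blocks = 9.
For resolvability, blocks must partition into parallel classes of size v/k = 3.
Total blocks must therefore be a multiple of 3: 9 = 3·3 + 0 ⇒ divisible ✓.
Greedy packing gives 3 candidate class(es). Each should be a full parallel class (size 3, covers all 9 points).
  Class 1 (3 blocks): {2,3,8}; {1,4,6}; {0,5,7}. Points covered: [0, 1, 2, 3, 4, 5, 6, 7, 8].
  Class 2 (3 blocks): {2,4,7}; {1,3,5}; {0,6,8}. Points covered: [0, 1, 2, 3, 4, 5, 6, 7, 8].
  Class 3 (3 blocks): {0,1,2}; {3,6,7}; {4,5,8}. Points covered: [0, 1, 2, 3, 4, 5, 6, 7, 8].
All classes full (size 3)? YES. All classes cover every point? YES.
Resolvable? YES.

YES


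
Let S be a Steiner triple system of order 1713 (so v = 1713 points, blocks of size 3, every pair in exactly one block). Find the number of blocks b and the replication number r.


An STS(v) is a 2-(v, 3, 1) BIBD: block size k = 3, λ = 1.
Replication: r(k − 1) = λ(v − 1) ⇒ r·2 = 1713 − 1 = 1712 ⇒ r = 856.
Block count: b = v(v − 1)/6 = 1713·1712/6 = 2932656/6 = 488776.

r = 856, b = 488776.


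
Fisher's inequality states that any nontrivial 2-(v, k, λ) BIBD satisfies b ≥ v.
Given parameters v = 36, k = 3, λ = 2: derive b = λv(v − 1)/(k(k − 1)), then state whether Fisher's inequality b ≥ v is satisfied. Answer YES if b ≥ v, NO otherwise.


b = λv(v − 1)/(k(k − 1)) = 2·36·35/(3·2) = 2520/6 = 420.
Compare with v = 36: b ≥ v, so Fisher's inequality holds.

YES


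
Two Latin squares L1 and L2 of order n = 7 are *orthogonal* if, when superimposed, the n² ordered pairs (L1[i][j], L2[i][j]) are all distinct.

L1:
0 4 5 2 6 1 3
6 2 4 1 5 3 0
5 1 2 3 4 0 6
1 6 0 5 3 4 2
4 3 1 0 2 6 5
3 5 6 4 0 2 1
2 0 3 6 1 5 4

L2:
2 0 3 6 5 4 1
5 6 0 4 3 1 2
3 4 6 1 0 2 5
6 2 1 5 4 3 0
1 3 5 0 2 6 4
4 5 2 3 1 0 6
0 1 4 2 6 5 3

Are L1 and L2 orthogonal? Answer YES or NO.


Form the n² = 49 superimposed pairs (L1[i][j], L2[i][j]), row by row (rows and columns indexed from 0):
row 0: (0,2) (4,0) (5,3) (2,6) (6,5) (1,4) (3,1)
row 1: (6,5) (2,6) (4,0) (1,4) (5,3) (3,1) (0,2)
row 2: (5,3) (1,4) (2,6) (3,1) (4,0) (0,2) (6,5)
row 3: (1,6) (6,2) (0,1) (5,5) (3,4) (4,3) (2,0)
row 4: (4,1) (3,3) (1,5) (0,0) (2,2) (6,6) (5,4)
row 5: (3,4) (5,5) (6,2) (4,3) (0,1) (2,0) (1,6)
row 6: (2,0) (0,1) (3,4) (6,2) (1,6) (5,5) (4,3)
Orthogonality requires all 49 pairs distinct.
But the pair (6,5) repeats: cell (0,4) has L1 = 6, L2 = 5, and cell (1,0) has L1 = 6, L2 = 5.
A repeated pair means some other pair never occurs (only 21 distinct pairs out of 49), so the squares are not orthogonal.
Conclusion: NO.

NO


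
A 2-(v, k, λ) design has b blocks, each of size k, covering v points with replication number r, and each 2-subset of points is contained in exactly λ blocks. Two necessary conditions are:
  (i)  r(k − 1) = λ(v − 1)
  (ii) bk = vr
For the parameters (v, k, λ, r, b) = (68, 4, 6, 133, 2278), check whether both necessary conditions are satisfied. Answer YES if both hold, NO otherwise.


Condition (i): r(k − 1) = 133·3 = 399; λ(v − 1) = 6·67 = 402. Match? NO.
Condition (ii): bk = 2278·4 = 9112; vr = 68·133 = 9044. Match? NO.
Both conditions hold? NO.

NO


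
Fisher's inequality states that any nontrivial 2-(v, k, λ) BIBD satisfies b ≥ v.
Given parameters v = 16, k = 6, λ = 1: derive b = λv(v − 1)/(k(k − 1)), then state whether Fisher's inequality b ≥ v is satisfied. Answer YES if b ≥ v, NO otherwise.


b = λv(v − 1)/(k(k − 1)) = 1·16·15/(6·5) = 240/30 = 8.
Compare with v = 16: b < v, so Fisher's inequality fails.

NO


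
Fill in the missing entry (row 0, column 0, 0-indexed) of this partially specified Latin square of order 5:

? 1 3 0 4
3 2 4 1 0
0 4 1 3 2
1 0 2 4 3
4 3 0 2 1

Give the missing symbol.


Row 0 contains symbols [0, 1, 3, 4] — missing [2].
Column 0 contains symbols [0, 1, 3, 4] — missing [2].
The missing symbol must appear in both missing sets; intersection = [2].
Therefore the hidden value is 2.

Missing value = 2.


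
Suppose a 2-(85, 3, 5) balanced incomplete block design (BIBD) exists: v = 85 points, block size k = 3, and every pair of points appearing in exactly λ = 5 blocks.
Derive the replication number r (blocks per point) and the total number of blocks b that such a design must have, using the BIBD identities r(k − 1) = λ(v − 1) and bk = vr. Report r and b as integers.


Any 2-(v, k, λ) BIBD satisfies two necessary conditions:
  (i)  Each point sits in r blocks, and counting incidences through any fixed point gives r(k − 1) = λ(v − 1), so r = λ(v − 1)/(k − 1).
  (ii) Total incidences bk = vr, so b = vr/k.
Step 1: r = λ(v − 1)/(k − 1) = 5·(85 − 1)/(3 − 1) = 5·84/2 = 420/2 = 210.
Step 2: b = vr/k = 85·210/3 = 17850/3 = 5950.
Check integrality: r = 210 ∈ Z ✓, b = 5950 ∈ Z ✓.
(These identities are necessary conditions: they determine r and b for any design with these parameters, but do not by themselves prove that one exists.)

r = 210, b = 5950.


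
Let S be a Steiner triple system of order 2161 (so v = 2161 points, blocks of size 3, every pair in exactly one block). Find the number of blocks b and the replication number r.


An STS(v) is a 2-(v, 3, 1) BIBD: block size k = 3, λ = 1.
Replication: r(k − 1) = λ(v − 1) ⇒ r·2 = 2161 − 1 = 2160 ⇒ r = 1080.
Block count: b = v(v − 1)/6 = 2161·2160/6 = 4667760/6 = 777960.

r = 1080, b = 777960.


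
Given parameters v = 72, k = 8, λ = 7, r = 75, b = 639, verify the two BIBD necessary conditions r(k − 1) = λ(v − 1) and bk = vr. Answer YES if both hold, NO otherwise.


Condition (i): r(k − 1) = 75·7 = 525; λ(v − 1) = 7·71 = 497. Match? NO.
Condition (ii): bk = 639·8 = 5112; vr = 72·75 = 5400. Match? NO.
Both conditions hold? NO.

NO


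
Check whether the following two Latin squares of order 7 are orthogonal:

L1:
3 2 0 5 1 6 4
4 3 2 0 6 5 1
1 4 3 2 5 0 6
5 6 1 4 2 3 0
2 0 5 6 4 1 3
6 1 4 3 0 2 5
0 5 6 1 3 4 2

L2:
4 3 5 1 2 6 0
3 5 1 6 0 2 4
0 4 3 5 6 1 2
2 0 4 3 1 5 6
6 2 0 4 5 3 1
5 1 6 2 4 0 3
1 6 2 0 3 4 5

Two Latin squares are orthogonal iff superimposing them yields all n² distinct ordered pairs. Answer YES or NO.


Form the n² = 49 superimposed pairs (L1[i][j], L2[i][j]), row by row (rows and columns indexed from 0):
row 0: (3,4) (2,3) (0,5) (5,1) (1,2) (6,6) (4,0)
row 1: (4,3) (3,5) (2,1) (0,6) (6,0) (5,2) (1,4)
row 2: (1,0) (4,4) (3,3) (2,5) (5,6) (0,1) (6,2)
row 3: (5,2) (6,0) (1,4) (4,3) (2,1) (3,5) (0,6)
row 4: (2,6) (0,2) (5,0) (6,4) (4,5) (1,3) (3,1)
row 5: (6,5) (1,1) (4,6) (3,2) (0,4) (2,0) (5,3)
row 6: (0,1) (5,6) (6,2) (1,0) (3,3) (4,4) (2,5)
Orthogonality requires all 49 pairs distinct.
But the pair (5,2) repeats: cell (1,5) has L1 = 5, L2 = 2, and cell (3,0) has L1 = 5, L2 = 2.
A repeated pair means some other pair never occurs (only 35 distinct pairs out of 49), so the squares are not orthogonal.
Conclusion: NO.

NO


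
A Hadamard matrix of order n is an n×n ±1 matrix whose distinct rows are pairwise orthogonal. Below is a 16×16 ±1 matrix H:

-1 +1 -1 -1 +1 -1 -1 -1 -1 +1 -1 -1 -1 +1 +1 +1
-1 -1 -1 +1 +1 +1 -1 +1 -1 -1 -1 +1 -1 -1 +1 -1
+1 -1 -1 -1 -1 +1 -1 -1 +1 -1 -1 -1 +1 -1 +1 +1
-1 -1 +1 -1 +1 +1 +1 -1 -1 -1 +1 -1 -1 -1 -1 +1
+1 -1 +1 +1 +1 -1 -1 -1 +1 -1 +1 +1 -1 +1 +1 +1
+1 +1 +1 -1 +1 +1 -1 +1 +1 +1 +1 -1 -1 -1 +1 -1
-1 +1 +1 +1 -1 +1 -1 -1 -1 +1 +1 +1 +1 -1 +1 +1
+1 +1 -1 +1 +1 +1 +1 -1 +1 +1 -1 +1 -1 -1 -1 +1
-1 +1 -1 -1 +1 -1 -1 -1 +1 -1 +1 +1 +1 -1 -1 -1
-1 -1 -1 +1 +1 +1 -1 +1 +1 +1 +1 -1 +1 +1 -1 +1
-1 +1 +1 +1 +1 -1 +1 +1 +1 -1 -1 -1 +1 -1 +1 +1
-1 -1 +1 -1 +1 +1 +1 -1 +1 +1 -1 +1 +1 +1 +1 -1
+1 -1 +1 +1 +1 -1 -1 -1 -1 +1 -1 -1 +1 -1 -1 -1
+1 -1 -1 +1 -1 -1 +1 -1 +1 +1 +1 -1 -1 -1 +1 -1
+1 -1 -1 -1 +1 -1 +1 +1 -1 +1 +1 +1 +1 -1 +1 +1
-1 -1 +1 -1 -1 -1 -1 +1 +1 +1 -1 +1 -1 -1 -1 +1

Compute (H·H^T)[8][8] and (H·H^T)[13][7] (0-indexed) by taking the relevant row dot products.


Row 7 of H: [1, 1, -1, 1, 1, 1, 1, -1, 1, 1, -1, 1, -1, -1, -1, 1].
Row 8 of H: [-1, 1, -1, -1, 1, -1, -1, -1, 1, -1, 1, 1, 1, -1, -1, -1].
Row 13 of H: [1, -1, -1, 1, -1, -1, 1, -1, 1, 1, 1, -1, -1, -1, 1, -1].
(H·H^T)[8][8] = Σ_j H[8][j]·H[8][j] = (-1)² + (1)² + (-1)² + (-1)² + (1)² + (-1)² + (-1)² + (-1)² + (1)² + (-1)² + (1)² + (1)² + (1)² + (-1)² + (-1)² + (-1)² = 1 + 1 + 1 + 1 + 1 + 1 + 1 + 1 + 1 + 1 + 1 + 1 + 1 + 1 + 1 + 1 = 16.
(H·H^T)[13][7] = Σ_j H[13][j]·H[7][j] = (1)·(1) + (-1)·(1) + (-1)·(-1) + (1)·(1) + (-1)·(1) + (-1)·(1) + (1)·(1) + (-1)·(-1) + (1)·(1) + (1)·(1) + (1)·(-1) + (-1)·(1) + (-1)·(-1) + (-1)·(-1) + (1)·(-1) + (-1)·(1) = 1 + -1 + 1 + 1 + -1 + -1 + 1 + 1 + 1 + 1 + -1 + -1 + 1 + 1 + -1 + -1 = 2.
Rows 13 and 7 are not orthogonal (dot product = 2 ≠ 0), so H is not a Hadamard matrix.

(8,8) entry = 16; (13,7) entry = 2.


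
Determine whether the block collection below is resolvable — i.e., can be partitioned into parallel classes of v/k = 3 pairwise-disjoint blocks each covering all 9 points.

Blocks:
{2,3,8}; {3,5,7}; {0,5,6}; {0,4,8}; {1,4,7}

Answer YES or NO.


v = 9, block size k = 3, number of blocks = 5.
For resolvability, blocks must partition into parallel classes of size v/k = 3.
Total blocks must therefore be a multiple of 3: 5 = 3·1 + 2 ⇒ not divisible ✗.
Resolvable? NO.

NO


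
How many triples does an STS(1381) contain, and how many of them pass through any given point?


An STS(v) is a 2-(v, 3, 1) BIBD: block size k = 3, λ = 1.
Replication: r(k − 1) = λ(v − 1) ⇒ r·2 = 1381 − 1 = 1380 ⇒ r = 690.
Block count: b = v(v − 1)/6 = 1381·1380/6 = 1905780/6 = 317630.
(Check via bk = vr: 317630·3 = 952890 = 1381·690 = 952890 ✓.)

r = 690, b = 317630.


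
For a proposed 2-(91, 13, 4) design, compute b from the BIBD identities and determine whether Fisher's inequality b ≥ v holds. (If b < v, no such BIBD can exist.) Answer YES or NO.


b = λv(v − 1)/(k(k − 1)) = 4·91·90/(13·12) = 32760/156 = 210.
Compare with v = 91: b ≥ v, so Fisher's inequality holds.

YES


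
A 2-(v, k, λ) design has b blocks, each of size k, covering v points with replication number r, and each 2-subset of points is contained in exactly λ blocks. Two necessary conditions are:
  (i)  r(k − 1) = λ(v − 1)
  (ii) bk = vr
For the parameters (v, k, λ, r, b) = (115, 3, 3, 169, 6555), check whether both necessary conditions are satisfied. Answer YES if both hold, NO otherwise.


Condition (i): r(k − 1) = 169·2 = 338; λ(v − 1) = 3·114 = 342. Match? NO.
Condition (ii): bk = 6555·3 = 19665; vr = 115·169 = 19435. Match? NO.
Both conditions hold? NO.

NO


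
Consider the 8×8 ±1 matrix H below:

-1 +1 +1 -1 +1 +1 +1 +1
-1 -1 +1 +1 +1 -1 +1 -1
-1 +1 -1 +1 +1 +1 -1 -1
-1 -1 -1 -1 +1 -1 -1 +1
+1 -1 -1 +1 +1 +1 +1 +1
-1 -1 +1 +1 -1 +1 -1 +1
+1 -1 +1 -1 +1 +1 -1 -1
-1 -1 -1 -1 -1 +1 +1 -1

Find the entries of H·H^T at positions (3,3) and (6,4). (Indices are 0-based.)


Row 3 of H: [-1, -1, -1, -1, 1, -1, -1, 1].
Row 4 of H: [1, -1, -1, 1, 1, 1, 1, 1].
Row 6 of H: [1, -1, 1, -1, 1, 1, -1, -1].
(H·H^T)[3][3] = Σ_j H[3][j]·H[3][j] = (-1)² + (-1)² + (-1)² + (-1)² + (1)² + (-1)² + (-1)² + (1)² = 1 + 1 + 1 + 1 + 1 + 1 + 1 + 1 = 8.
(H·H^T)[6][4] = Σ_j H[6][j]·H[4][j] = (1)·(1) + (-1)·(-1) + (1)·(-1) + (-1)·(1) + (1)·(1) + (1)·(1) + (-1)·(1) + (-1)·(1) = 1 + 1 + -1 + -1 + 1 + 1 + -1 + -1 = 0.
So rows 6 and 4 are orthogonal; the diagonal entry equals n = 8.

(3,3) entry = 8; (6,4) entry = 0.


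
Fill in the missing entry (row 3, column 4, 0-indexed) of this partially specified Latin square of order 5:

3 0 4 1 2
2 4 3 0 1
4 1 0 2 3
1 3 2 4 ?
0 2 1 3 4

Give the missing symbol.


Row 3 contains symbols [1, 2, 3, 4] — missing [0].
Column 4 contains symbols [1, 2, 3, 4] — missing [0].
The missing symbol must appear in both missing sets; intersection = [0].
Therefore the hidden value is 0.

Missing value = 0.


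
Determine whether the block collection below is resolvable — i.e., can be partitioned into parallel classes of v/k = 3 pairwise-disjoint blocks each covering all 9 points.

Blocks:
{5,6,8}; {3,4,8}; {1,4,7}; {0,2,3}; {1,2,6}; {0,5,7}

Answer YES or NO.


v = 9, block size k = 3, number of blocks = 6.
For resolvability, blocks must partition into parallel classes of size v/k = 3.
Total blocks must therefore be a multiple of 3: 6 = 3·2 + 0 ⇒ divisible ✓.
Greedy packing gives 2 candidate class(es). Each should be a full parallel class (size 3, covers all 9 points).
  Class 1 (3 blocks): {5,6,8}; {1,4,7}; {0,2,3}. Points covered: [0, 1, 2, 3, 4, 5, 6, 7, 8].
  Class 2 (3 blocks): {3,4,8}; {1,2,6}; {0,5,7}. Points covered: [0, 1, 2, 3, 4, 5, 6, 7, 8].
All classes full (size 3)? YES. All classes cover every point? YES.
Resolvable? YES.

YES


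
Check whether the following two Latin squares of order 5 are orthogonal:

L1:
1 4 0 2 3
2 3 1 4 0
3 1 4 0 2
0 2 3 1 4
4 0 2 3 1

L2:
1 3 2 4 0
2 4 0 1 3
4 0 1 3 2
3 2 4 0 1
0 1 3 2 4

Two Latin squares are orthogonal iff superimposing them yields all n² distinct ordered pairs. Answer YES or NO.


Form the n² = 25 superimposed pairs (L1[i][j], L2[i][j]), row by row (rows and columns indexed from 0):
row 0: (1,1) (4,3) (0,2) (2,4) (3,0)
row 1: (2,2) (3,4) (1,0) (4,1) (0,3)
row 2: (3,4) (1,0) (4,1) (0,3) (2,2)
row 3: (0,3) (2,2) (3,4) (1,0) (4,1)
row 4: (4,0) (0,1) (2,3) (3,2) (1,4)
Orthogonality requires all 25 pairs distinct.
But the pair (3,4) repeats: cell (1,1) has L1 = 3, L2 = 4, and cell (2,0) has L1 = 3, L2 = 4.
A repeated pair means some other pair never occurs (only 15 distinct pairs out of 25), so the squares are not orthogonal.
Conclusion: NO.

NO


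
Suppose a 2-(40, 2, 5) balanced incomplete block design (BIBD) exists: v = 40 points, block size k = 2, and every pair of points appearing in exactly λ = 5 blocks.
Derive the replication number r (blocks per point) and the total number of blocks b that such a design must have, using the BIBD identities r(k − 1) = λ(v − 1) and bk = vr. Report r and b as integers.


Any 2-(v, k, λ) BIBD satisfies two necessary conditions:
  (i)  Each point sits in r blocks, and counting incidences through any fixed point gives r(k − 1) = λ(v − 1), so r = λ(v − 1)/(k − 1).
  (ii) Total incidences bk = vr, so b = vr/k.
Step 1: r = λ(v − 1)/(k − 1) = 5·(40 − 1)/(2 − 1) = 5·39/1 = 195/1 = 195.
Step 2: b = vr/k = 40·195/2 = 7800/2 = 3900.
Check integrality: r = 195 ∈ Z ✓, b = 3900 ∈ Z ✓.
(These identities are necessary conditions: they determine r and b for any design with these parameters, but do not by themselves prove that one exists.)

r = 195, b = 3900.


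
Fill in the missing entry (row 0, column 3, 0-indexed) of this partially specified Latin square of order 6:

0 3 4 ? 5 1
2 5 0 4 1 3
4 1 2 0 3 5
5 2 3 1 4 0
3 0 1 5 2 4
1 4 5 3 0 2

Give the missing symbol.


Row 0 contains symbols [0, 1, 3, 4, 5] — missing [2].
Column 3 contains symbols [0, 1, 3, 4, 5] — missing [2].
The missing symbol must appear in both missing sets; intersection = [2].
Therefore the hidden value is 2.

Missing value = 2.


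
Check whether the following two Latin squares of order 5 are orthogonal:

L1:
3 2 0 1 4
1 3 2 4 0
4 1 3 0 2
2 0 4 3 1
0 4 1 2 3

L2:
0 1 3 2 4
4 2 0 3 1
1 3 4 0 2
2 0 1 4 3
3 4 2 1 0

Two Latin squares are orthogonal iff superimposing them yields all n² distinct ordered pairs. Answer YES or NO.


Form the n² = 25 superimposed pairs (L1[i][j], L2[i][j]), row by row (rows and columns indexed from 0):
row 0: (3,0) (2,1) (0,3) (1,2) (4,4)
row 1: (1,4) (3,2) (2,0) (4,3) (0,1)
row 2: (4,1) (1,3) (3,4) (0,0) (2,2)
row 3: (2,2) (0,0) (4,1) (3,4) (1,3)
row 4: (0,3) (4,4) (1,2) (2,1) (3,0)
Orthogonality requires all 25 pairs distinct.
But the pair (2,2) repeats: cell (2,4) has L1 = 2, L2 = 2, and cell (3,0) has L1 = 2, L2 = 2.
A repeated pair means some other pair never occurs (only 15 distinct pairs out of 25), so the squares are not orthogonal.
Conclusion: NO.

NO


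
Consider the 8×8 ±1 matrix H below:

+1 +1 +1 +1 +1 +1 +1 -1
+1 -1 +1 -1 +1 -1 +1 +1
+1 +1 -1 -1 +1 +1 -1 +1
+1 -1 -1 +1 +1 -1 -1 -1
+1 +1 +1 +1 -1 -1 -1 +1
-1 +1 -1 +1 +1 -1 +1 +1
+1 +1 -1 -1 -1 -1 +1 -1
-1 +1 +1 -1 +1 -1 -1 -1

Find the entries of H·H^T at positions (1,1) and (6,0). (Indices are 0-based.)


Row 0 of H: [1, 1, 1, 1, 1, 1, 1, -1].
Row 1 of H: [1, -1, 1, -1, 1, -1, 1, 1].
Row 6 of H: [1, 1, -1, -1, -1, -1, 1, -1].
(H·H^T)[1][1] = Σ_j H[1][j]·H[1][j] = (1)² + (-1)² + (1)² + (-1)² + (1)² + (-1)² + (1)² + (1)² = 1 + 1 + 1 + 1 + 1 + 1 + 1 + 1 = 8.
(H·H^T)[6][0] = Σ_j H[6][j]·H[0][j] = (1)·(1) + (1)·(1) + (-1)·(1) + (-1)·(1) + (-1)·(1) + (-1)·(1) + (1)·(1) + (-1)·(-1) = 1 + 1 + -1 + -1 + -1 + -1 + 1 + 1 = 0.
So rows 6 and 0 are orthogonal; the diagonal entry equals n = 8.

(1,1) entry = 8; (6,0) entry = 0.


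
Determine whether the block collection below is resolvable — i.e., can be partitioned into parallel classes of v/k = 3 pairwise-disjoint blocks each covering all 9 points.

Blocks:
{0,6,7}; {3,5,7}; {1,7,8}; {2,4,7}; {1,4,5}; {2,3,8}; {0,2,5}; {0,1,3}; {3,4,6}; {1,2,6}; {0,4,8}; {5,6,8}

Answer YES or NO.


v = 9, block size k = 3, number of blocks = 12.
For resolvability, blocks must partition into parallel classes of size v/k = 3.
Total blocks must therefore be a multiple of 3: 12 = 3·4 + 0 ⇒ divisible ✓.
Greedy packing gives 4 candidate class(es). Each should be a full parallel class (size 3, covers all 9 points).
  Class 1 (3 blocks): {0,6,7}; {1,4,5}; {2,3,8}. Points covered: [0, 1, 2, 3, 4, 5, 6, 7, 8].
  Class 2 (3 blocks): {3,5,7}; {1,2,6}; {0,4,8}. Points covered: [0, 1, 2, 3, 4, 5, 6, 7, 8].
  Class 3 (3 blocks): {1,7,8}; {0,2,5}; {3,4,6}. Points covered: [0, 1, 2, 3, 4, 5, 6, 7, 8].
  Class 4 (3 blocks): {2,4,7}; {0,1,3}; {5,6,8}. Points covered: [0, 1, 2, 3, 4, 5, 6, 7, 8].
All classes full (size 3)? YES. All classes cover every point? YES.
Resolvable? YES.

YES


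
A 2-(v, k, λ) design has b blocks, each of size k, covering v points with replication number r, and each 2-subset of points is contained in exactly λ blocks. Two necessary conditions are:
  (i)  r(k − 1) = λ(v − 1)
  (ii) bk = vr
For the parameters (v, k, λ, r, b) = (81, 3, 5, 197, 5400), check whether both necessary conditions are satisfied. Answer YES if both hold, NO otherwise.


Condition (i): r(k − 1) = 197·2 = 394; λ(v − 1) = 5·80 = 400. Match? NO.
Condition (ii): bk = 5400·3 = 16200; vr = 81·197 = 15957. Match? NO.
Both conditions hold? NO.

NO


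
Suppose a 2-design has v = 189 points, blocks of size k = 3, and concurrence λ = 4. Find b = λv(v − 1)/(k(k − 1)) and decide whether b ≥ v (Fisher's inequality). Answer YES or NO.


r = λ(v − 1)/(k − 1) = 4·188/2 = 376.
b = vr/k = 189·376/3 = 23688.
Fisher's inequality: b ≥ v ⇔ 23688 ≥ 189? YES.

YES


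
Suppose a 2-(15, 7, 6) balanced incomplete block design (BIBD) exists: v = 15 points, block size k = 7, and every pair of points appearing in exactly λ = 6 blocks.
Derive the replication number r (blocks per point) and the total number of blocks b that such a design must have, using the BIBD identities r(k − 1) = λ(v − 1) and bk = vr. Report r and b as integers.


Any 2-(v, k, λ) BIBD satisfies two necessary conditions:
  (i)  Each point sits in r blocks, and counting incidences through any fixed point gives r(k − 1) = λ(v − 1), so r = λ(v − 1)/(k − 1).
  (ii) Total incidences bk = vr, so b = vr/k.
Step 1: r = λ(v − 1)/(k − 1) = 6·(15 − 1)/(7 − 1) = 6·14/6 = 84/6 = 14.
Step 2: b = vr/k = 15·14/7 = 210/7 = 30.
Check integrality: r = 14 ∈ Z ✓, b = 30 ∈ Z ✓.
(These identities are necessary conditions: they determine r and b for any design with these parameters, but do not by themselves prove that one exists.)

r = 14, b = 30.


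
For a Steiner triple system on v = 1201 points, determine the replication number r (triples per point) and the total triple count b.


An STS(v) is a 2-(v, 3, 1) BIBD: block size k = 3, λ = 1.
Replication: r(k − 1) = λ(v − 1) ⇒ r·2 = 1201 − 1 = 1200 ⇒ r = 600.
Block count: bk = vr ⇒ b·3 = 1201·600 = 720600 ⇒ b = 240200.
(Check via b = v(v − 1)/6 = 1201·1200/6 = 1441200/6 = 240200.)

r = 600, b = 240200.


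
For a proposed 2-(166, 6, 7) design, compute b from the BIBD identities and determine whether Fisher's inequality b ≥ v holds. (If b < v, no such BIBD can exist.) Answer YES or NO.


b = λv(v − 1)/(k(k − 1)) = 7·166·165/(6·5) = 191730/30 = 6391.
Compare with v = 166: b ≥ v, so Fisher's inequality holds.

YES


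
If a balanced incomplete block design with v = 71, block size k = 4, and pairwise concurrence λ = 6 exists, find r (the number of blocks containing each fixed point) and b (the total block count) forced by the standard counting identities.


Any 2-(v, k, λ) BIBD satisfies two necessary conditions:
  (i)  Each point sits in r blocks, and counting incidences through any fixed point gives r(k − 1) = λ(v − 1), so r = λ(v − 1)/(k − 1).
  (ii) Total incidences bk = vr, so b = vr/k.
Step 1: r = λ(v − 1)/(k − 1) = 6·(71 − 1)/(4 − 1) = 6·70/3 = 420/3 = 140.
Step 2: b = vr/k = 71·140/4 = 9940/4 = 2485.
Check integrality: r = 140 ∈ Z ✓, b = 2485 ∈ Z ✓.
(These identities are necessary conditions: they determine r and b for any design with these parameters, but do not by themselves prove that one exists.)

r = 140, b = 2485.


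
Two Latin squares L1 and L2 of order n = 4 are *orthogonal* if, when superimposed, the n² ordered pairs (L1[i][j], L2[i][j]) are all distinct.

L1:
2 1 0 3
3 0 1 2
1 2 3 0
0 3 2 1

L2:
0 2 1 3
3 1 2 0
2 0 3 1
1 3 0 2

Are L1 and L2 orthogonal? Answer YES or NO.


Form the n² = 16 superimposed pairs (L1[i][j], L2[i][j]), row by row (rows and columns indexed from 0):
row 0: (2,0) (1,2) (0,1) (3,3)
row 1: (3,3) (0,1) (1,2) (2,0)
row 2: (1,2) (2,0) (3,3) (0,1)
row 3: (0,1) (3,3) (2,0) (1,2)
Orthogonality requires all 16 pairs distinct.
But the pair (3,3) repeats: cell (0,3) has L1 = 3, L2 = 3, and cell (1,0) has L1 = 3, L2 = 3.
A repeated pair means some other pair never occurs (only 4 distinct pairs out of 16), so the squares are not orthogonal.
Conclusion: NO.

NO


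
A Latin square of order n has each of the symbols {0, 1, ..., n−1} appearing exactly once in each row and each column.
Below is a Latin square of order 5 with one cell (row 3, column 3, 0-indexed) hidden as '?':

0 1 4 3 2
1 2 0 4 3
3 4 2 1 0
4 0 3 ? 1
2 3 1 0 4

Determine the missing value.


Row 3 contains symbols [0, 1, 3, 4] — missing [2].
Column 3 contains symbols [0, 1, 3, 4] — missing [2].
The missing symbol must appear in both missing sets; intersection = [2].
Therefore the hidden value is 2.

Missing value = 2.


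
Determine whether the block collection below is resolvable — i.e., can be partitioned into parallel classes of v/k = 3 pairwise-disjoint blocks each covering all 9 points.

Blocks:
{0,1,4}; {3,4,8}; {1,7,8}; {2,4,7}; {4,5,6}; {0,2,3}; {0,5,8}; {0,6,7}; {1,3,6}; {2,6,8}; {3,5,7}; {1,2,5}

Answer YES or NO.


v = 9, block size k = 3, number of blocks = 12.
For resolvability, blocks must partition into parallel classes of size v/k = 3.
Total blocks must therefore be a multiple of 3: 12 = 3·4 + 0 ⇒ divisible ✓.
Greedy packing gives 4 candidate class(es). Each should be a full parallel class (size 3, covers all 9 points).
  Class 1 (3 blocks): {0,1,4}; {2,6,8}; {3,5,7}. Points covered: [0, 1, 2, 3, 4, 5, 6, 7, 8].
  Class 2 (3 blocks): {3,4,8}; {0,6,7}; {1,2,5}. Points covered: [0, 1, 2, 3, 4, 5, 6, 7, 8].
  Class 3 (3 blocks): {1,7,8}; {4,5,6}; {0,2,3}. Points covered: [0, 1, 2, 3, 4, 5, 6, 7, 8].
  Class 4 (3 blocks): {2,4,7}; {0,5,8}; {1,3,6}. Points covered: [0, 1, 2, 3, 4, 5, 6, 7, 8].
All classes full (size 3)? YES. All classes cover every point? YES.
Resolvable? YES.

YES


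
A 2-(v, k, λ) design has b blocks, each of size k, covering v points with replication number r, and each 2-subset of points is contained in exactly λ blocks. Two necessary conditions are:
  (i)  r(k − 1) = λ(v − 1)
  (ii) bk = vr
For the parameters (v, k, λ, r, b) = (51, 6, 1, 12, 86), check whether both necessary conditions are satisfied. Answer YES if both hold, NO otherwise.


Condition (i): r(k − 1) = 12·5 = 60; λ(v − 1) = 1·50 = 50. Match? NO.
Condition (ii): bk = 86·6 = 516; vr = 51·12 = 612. Match? NO.
Both conditions hold? NO.

NO


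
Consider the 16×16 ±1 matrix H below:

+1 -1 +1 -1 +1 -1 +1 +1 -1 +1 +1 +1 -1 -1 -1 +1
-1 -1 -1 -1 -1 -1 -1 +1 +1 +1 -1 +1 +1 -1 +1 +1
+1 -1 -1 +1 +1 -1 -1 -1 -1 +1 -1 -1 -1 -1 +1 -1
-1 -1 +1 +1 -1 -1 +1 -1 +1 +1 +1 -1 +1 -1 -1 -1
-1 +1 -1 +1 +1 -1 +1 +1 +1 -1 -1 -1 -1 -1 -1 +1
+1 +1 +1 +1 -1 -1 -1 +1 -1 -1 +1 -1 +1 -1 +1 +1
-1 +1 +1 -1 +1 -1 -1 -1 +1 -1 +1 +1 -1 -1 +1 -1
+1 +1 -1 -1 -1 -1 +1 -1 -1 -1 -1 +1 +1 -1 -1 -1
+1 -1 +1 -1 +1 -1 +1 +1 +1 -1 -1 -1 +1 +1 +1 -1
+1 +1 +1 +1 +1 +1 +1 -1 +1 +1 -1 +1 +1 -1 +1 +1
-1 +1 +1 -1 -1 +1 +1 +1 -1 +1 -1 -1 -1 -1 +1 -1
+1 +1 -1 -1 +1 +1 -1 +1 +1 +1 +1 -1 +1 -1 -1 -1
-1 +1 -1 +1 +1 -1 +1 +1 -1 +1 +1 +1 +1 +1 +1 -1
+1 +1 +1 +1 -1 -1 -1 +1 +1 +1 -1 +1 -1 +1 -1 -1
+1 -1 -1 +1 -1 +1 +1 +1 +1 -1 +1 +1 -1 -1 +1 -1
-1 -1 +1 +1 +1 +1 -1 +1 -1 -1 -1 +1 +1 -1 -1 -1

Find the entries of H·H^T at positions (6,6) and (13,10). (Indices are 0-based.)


Row 6 of H: [-1, 1, 1, -1, 1, -1, -1, -1, 1, -1, 1, 1, -1, -1, 1, -1].
Row 10 of H: [-1, 1, 1, -1, -1, 1, 1, 1, -1, 1, -1, -1, -1, -1, 1, -1].
Row 13 of H: [1, 1, 1, 1, -1, -1, -1, 1, 1, 1, -1, 1, -1, 1, -1, -1].
(H·H^T)[6][6] = Σ_j H[6][j]·H[6][j] = (-1)² + (1)² + (1)² + (-1)² + (1)² + (-1)² + (-1)² + (-1)² + (1)² + (-1)² + (1)² + (1)² + (-1)² + (-1)² + (1)² + (-1)² = 1 + 1 + 1 + 1 + 1 + 1 + 1 + 1 + 1 + 1 + 1 + 1 + 1 + 1 + 1 + 1 = 16.
(H·H^T)[13][10] = Σ_j H[13][j]·H[10][j] = (1)·(-1) + (1)·(1) + (1)·(1) + (1)·(-1) + (-1)·(-1) + (-1)·(1) + (-1)·(1) + (1)·(1) + (1)·(-1) + (1)·(1) + (-1)·(-1) + (1)·(-1) + (-1)·(-1) + (1)·(-1) + (-1)·(1) + (-1)·(-1) = -1 + 1 + 1 + -1 + 1 + -1 + -1 + 1 + -1 + 1 + 1 + -1 + 1 + -1 + -1 + 1 = 0.
So rows 13 and 10 are orthogonal; the diagonal entry equals n = 16.

(6,6) entry = 16; (13,10) entry = 0.


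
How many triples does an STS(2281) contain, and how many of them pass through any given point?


An STS(v) is a 2-(v, 3, 1) BIBD: block size k = 3, λ = 1.
Replication: r(k − 1) = λ(v − 1) ⇒ r·2 = 2281 − 1 = 2280 ⇒ r = 1140.
Block count: bk = vr ⇒ b·3 = 2281·1140 = 2600340 ⇒ b = 866780.

r = 1140, b = 866780.


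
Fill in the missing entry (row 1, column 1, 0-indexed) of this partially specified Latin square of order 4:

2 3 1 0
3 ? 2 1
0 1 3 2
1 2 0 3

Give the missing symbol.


Row 1 contains symbols [1, 2, 3] — missing [0].
Column 1 contains symbols [1, 2, 3] — missing [0].
The missing symbol must appear in both missing sets; intersection = [0].
Therefore the hidden value is 0.

Missing value = 0.


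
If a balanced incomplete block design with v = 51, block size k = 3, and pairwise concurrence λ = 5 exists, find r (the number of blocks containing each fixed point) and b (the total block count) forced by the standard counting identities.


Any 2-(v, k, λ) BIBD satisfies two necessary conditions:
  (i)  Each point sits in r blocks, and counting incidences through any fixed point gives r(k − 1) = λ(v − 1), so r = λ(v − 1)/(k − 1).
  (ii) Total incidences bk = vr, so b = vr/k.
Step 1: r = λ(v − 1)/(k − 1) = 5·(51 − 1)/(3 − 1) = 5·50/2 = 250/2 = 125.
Step 2: b = vr/k = 51·125/3 = 6375/3 = 2125.
Check integrality: r = 125 ∈ Z ✓, b = 2125 ∈ Z ✓.
(These identities are necessary conditions: they determine r and b for any design with these parameters, but do not by themselves prove that one exists.)

r = 125, b = 2125.


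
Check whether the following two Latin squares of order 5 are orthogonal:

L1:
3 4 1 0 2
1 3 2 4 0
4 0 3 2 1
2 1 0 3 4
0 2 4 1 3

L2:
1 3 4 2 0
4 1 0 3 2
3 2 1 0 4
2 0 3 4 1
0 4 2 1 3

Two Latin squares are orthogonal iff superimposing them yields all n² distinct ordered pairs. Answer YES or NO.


Form the n² = 25 superimposed pairs (L1[i][j], L2[i][j]), row by row (rows and columns indexed from 0):
row 0: (3,1) (4,3) (1,4) (0,2) (2,0)
row 1: (1,4) (3,1) (2,0) (4,3) (0,2)
row 2: (4,3) (0,2) (3,1) (2,0) (1,4)
row 3: (2,2) (1,0) (0,3) (3,4) (4,1)
row 4: (0,0) (2,4) (4,2) (1,1) (3,3)
Orthogonality requires all 25 pairs distinct.
But the pair (1,4) repeats: cell (0,2) has L1 = 1, L2 = 4, and cell (1,0) has L1 = 1, L2 = 4.
A repeated pair means some other pair never occurs (only 15 distinct pairs out of 25), so the squares are not orthogonal.
Conclusion: NO.

NO


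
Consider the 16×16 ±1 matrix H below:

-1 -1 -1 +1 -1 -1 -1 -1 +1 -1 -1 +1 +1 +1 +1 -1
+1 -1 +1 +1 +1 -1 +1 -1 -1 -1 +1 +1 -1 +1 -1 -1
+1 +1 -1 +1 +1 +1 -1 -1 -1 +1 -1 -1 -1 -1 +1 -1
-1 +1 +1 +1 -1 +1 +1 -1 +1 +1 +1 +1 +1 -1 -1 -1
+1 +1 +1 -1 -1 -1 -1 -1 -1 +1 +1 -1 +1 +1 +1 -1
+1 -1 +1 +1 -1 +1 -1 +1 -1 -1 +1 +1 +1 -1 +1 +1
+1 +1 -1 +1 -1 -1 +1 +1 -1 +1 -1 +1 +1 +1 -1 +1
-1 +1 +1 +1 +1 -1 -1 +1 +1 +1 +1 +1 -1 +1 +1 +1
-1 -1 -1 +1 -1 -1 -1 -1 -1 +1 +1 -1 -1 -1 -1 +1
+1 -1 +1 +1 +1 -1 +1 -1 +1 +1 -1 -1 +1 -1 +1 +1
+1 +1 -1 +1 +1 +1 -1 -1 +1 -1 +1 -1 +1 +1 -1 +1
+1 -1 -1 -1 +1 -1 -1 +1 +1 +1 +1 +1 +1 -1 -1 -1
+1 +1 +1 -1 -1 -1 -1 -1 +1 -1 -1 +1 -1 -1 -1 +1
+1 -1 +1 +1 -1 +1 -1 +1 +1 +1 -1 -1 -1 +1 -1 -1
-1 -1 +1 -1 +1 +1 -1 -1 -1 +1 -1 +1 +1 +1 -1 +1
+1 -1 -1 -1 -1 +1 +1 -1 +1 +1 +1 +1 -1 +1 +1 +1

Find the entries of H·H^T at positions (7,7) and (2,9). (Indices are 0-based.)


Row 2 of H: [1, 1, -1, 1, 1, 1, -1, -1, -1, 1, -1, -1, -1, -1, 1, -1].
Row 7 of H: [-1, 1, 1, 1, 1, -1, -1, 1, 1, 1, 1, 1, -1, 1, 1, 1].
Row 9 of H: [1, -1, 1, 1, 1, -1, 1, -1, 1, 1, -1, -1, 1, -1, 1, 1].
(H·H^T)[7][7] = Σ_j H[7][j]·H[7][j] = (-1)² + (1)² + (1)² + (1)² + (1)² + (-1)² + (-1)² + (1)² + (1)² + (1)² + (1)² + (1)² + (-1)² + (1)² + (1)² + (1)² = 1 + 1 + 1 + 1 + 1 + 1 + 1 + 1 + 1 + 1 + 1 + 1 + 1 + 1 + 1 + 1 = 16.
(H·H^T)[2][9] = Σ_j H[2][j]·H[9][j] = (1)·(1) + (1)·(-1) + (-1)·(1) + (1)·(1) + (1)·(1) + (1)·(-1) + (-1)·(1) + (-1)·(-1) + (-1)·(1) + (1)·(1) + (-1)·(-1) + (-1)·(-1) + (-1)·(1) + (-1)·(-1) + (1)·(1) + (-1)·(1) = 1 + -1 + -1 + 1 + 1 + -1 + -1 + 1 + -1 + 1 + 1 + 1 + -1 + 1 + 1 + -1 = 2.
Rows 2 and 9 are not orthogonal (dot product = 2 ≠ 0), so H is not a Hadamard matrix.

(7,7) entry = 16; (2,9) entry = 2.


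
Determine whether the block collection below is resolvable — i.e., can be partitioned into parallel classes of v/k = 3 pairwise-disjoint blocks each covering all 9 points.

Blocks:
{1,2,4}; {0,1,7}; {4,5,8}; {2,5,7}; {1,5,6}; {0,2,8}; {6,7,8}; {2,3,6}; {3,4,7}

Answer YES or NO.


v = 9, block size k = 3, number of blocks = 9.
For resolvability, blocks must partition into parallel classes of size v/k = 3.
Total blocks must therefore be a multiple of 3: 9 = 3·3 + 0 ⇒ divisible ✓.
Consider block {1,2,4}. The only other block(s) in the collection disjoint from it are {6,7,8} — just 1 block(s). Any parallel class containing {1,2,4} would need 2 other blocks each disjoint from it, so no parallel class of size 3 can contain {1,2,4}.
Since every block must belong to some parallel class in a resolution, the collection cannot be partitioned into parallel classes.
Resolvable? NO.

NO
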